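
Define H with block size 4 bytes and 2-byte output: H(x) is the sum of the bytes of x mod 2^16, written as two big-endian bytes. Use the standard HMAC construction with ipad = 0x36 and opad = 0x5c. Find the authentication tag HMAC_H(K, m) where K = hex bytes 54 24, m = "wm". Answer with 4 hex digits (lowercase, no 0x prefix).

Key hex bytes 54 24 is 2 bytes ≤ B = 4; zero-pad to 4 bytes: K' = 54 24 00 00.
K' ⊕ ipad = 62 12 36 36.  K' ⊕ opad = 08 78 5c 5c.
Inner input = (K'⊕ipad) ∥ m = 62 12 36 36 ∥ 77 6d.
Inner hash: sum = 98+18+54+54+119+109 = 452 → 01 c4.
Outer input = (K'⊕opad) ∥ inner = 08 78 5c 5c ∥ 01 c4.
Outer hash (tag): sum = 8+120+92+92+1+196 = 509 → 01 fd.

01fd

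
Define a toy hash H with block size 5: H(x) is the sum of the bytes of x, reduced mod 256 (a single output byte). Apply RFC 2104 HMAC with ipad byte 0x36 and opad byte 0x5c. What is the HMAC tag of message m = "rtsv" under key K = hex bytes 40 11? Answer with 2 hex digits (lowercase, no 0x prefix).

Key hex bytes 40 11 is 2 bytes ≤ B = 5; zero-pad to 5 bytes: K' = 40 11 00 00 00.
K' ⊕ ipad = 76 27 36 36 36.  K' ⊕ opad = 1c 4d 5c 5c 5c.
Inner input = (K'⊕ipad) ∥ m = 76 27 36 36 36 ∥ 72 74 73 76.
Inner hash: sum = 118+39+54+54+54+114+116+115+118 = 782; mod 256 = 14 → 0e.
Outer input = (K'⊕opad) ∥ inner = 1c 4d 5c 5c 5c ∥ 0e.
Outer hash (tag): sum = 28+77+92+92+92+14 = 395; mod 256 = 139 → 8b.

8b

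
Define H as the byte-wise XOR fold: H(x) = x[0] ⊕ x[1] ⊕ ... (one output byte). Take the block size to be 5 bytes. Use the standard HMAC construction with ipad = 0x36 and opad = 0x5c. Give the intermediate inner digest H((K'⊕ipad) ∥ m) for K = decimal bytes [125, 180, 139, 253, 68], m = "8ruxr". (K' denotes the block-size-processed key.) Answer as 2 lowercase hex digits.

f8

Key decimal bytes [125, 180, 139, 253, 68] = 7d b4 8b fd 44 is exactly B = 5 bytes: K' = 7d b4 8b fd 44.
K' ⊕ ipad = 4b 82 bd cb 72.
Inner input = 4b 82 bd cb 72 ∥ 38 72 75 78 72.
Inner hash: XOR 4b⊕82⊕bd⊕cb⊕72⊕38⊕72⊕75⊕78⊕72 = f8.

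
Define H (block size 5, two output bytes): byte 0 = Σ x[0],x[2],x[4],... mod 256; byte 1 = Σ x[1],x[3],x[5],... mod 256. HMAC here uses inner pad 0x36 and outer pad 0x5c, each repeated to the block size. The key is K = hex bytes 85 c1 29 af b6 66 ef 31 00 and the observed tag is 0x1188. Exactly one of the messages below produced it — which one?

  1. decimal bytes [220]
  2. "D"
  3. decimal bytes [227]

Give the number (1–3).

Key hex bytes 85 c1 29 af b6 66 ef 31 00 is 9 bytes > B = 5, so hash it first: H(key) = 53 07, then zero-pad to 5 bytes: K' = 53 07 00 00 00.
K' ⊕ ipad = 65 31 36 36 36; K' ⊕ opad = 0f 5b 5c 5c 5c.
m1: inner = H(65 31 36 36 36 dc) = d1 43; tag = H(0f 5b 5c 5c 5c d1 43) = 0a88
m2: inner = H(65 31 36 36 36 44) = d1 ab; tag = H(0f 5b 5c 5c 5c d1 ab) = 7288
m3: inner = H(65 31 36 36 36 e3) = d1 4a; tag = H(0f 5b 5c 5c 5c d1 4a) = 1188 ← matches

3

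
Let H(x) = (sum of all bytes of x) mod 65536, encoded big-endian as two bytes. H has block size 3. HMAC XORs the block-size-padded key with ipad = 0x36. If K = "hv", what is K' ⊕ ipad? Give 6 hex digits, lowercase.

Key "hv" = 68 76 is 2 bytes ≤ B = 3; zero-pad to 3 bytes: K' = 68 76 00.
XOR each byte with 0x36: 68⊕36=5e, 76⊕36=40, 00⊕36=36.

5e4036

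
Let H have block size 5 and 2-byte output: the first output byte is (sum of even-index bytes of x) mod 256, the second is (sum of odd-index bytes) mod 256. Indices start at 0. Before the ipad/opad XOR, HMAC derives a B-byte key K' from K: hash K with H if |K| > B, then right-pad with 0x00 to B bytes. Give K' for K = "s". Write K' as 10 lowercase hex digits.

Key "s" = 73 is 1 byte ≤ B = 5; zero-pad to 5 bytes: K' = 73 00 00 00 00.

7300000000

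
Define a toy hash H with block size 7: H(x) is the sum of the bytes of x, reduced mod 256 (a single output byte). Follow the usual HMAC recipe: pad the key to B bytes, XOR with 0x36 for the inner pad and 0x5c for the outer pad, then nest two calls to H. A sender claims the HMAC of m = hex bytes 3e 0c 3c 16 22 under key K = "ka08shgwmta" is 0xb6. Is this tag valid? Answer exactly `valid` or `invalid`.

Key "ka08shgwmta" = 6b 61 30 38 73 68 67 77 6d 74 61 is 11 bytes > B = 7, so hash it first: H(key) = 2f, then zero-pad to 7 bytes: K' = 2f 00 00 00 00 00 00.
K' ⊕ ipad = 19 36 36 36 36 36 36; K' ⊕ opad = 73 5c 5c 5c 5c 5c 5c.
Inner hash: sum = 25+54+54+54+54+54+54+62+12+60+22+34 = 539; mod 256 = 27 → 1b.
Outer hash (recomputed tag): sum = 115+92+92+92+92+92+92+27 = 694; mod 256 = 182 → b6.
Recomputed tag = b6; claimed = b6 → match.

valid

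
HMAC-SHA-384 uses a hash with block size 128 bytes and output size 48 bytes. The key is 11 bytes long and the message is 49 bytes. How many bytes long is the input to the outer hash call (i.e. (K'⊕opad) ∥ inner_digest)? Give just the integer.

Key is 11 ≤ 128 bytes, zero-padded: |K'| = 128.
Outer input = (K'⊕opad) ∥ H(inner) → 128 + 48 = 176 bytes.

176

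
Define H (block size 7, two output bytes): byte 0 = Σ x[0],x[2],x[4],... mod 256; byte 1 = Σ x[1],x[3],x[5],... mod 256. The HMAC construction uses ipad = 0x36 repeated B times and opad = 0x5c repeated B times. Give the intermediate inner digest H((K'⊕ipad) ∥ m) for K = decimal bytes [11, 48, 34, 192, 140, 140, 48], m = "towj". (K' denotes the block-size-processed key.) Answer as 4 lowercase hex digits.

eaa1

Key decimal bytes [11, 48, 34, 192, 140, 140, 48] = 0b 30 22 c0 8c 8c 30 is exactly B = 7 bytes: K' = 0b 30 22 c0 8c 8c 30.
K' ⊕ ipad = 3d 06 14 f6 ba ba 06.
Inner input = 3d 06 14 f6 ba ba 06 ∥ 74 6f 77 6a.
Inner hash: even-index sum = 490 mod 256 = 234; odd-index sum = 673 mod 256 = 161 → ea a1.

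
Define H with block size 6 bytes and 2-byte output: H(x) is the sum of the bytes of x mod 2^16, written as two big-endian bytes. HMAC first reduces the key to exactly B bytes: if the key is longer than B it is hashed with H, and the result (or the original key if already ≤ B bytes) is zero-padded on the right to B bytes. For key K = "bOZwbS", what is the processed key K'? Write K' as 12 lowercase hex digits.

624f5a776253

Key "bOZwbS" = 62 4f 5a 77 62 53 is exactly B = 6 bytes: K' = 62 4f 5a 77 62 53.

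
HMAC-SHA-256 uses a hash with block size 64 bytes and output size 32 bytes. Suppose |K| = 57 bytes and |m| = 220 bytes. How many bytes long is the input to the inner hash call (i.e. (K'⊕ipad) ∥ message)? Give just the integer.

284

Key is 57 ≤ 64 bytes, zero-padded: |K'| = 64.
Inner input = (K'⊕ipad) ∥ m → 64 + 220 = 284 bytes.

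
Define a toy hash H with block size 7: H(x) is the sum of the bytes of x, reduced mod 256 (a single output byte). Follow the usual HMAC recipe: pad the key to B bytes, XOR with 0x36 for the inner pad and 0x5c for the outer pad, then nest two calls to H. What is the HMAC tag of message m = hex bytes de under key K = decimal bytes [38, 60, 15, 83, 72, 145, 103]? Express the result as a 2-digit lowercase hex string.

64

Key decimal bytes [38, 60, 15, 83, 72, 145, 103] = 26 3c 0f 53 48 91 67 is exactly B = 7 bytes: K' = 26 3c 0f 53 48 91 67.
K' ⊕ ipad = 10 0a 39 65 7e a7 51.  K' ⊕ opad = 7a 60 53 0f 14 cd 3b.
Inner input = (K'⊕ipad) ∥ m = 10 0a 39 65 7e a7 51 ∥ de.
Inner hash: sum = 16+10+57+101+126+167+81+222 = 780; mod 256 = 12 → 0c.
Outer input = (K'⊕opad) ∥ inner = 7a 60 53 0f 14 cd 3b ∥ 0c.
Outer hash (tag): sum = 122+96+83+15+20+205+59+12 = 612; mod 256 = 100 → 64.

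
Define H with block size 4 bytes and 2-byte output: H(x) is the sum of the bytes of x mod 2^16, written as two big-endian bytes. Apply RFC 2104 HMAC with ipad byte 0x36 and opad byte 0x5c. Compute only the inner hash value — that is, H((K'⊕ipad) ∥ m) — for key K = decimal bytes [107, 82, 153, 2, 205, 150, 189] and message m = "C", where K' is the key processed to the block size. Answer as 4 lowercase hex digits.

Key decimal bytes [107, 82, 153, 2, 205, 150, 189] = 6b 52 99 02 cd 96 bd is 7 bytes > B = 4, so hash it first: H(key) = 03 78, then zero-pad to 4 bytes: K' = 03 78 00 00.
K' ⊕ ipad = 35 4e 36 36.
Inner input = 35 4e 36 36 ∥ 43.
Inner hash: sum = 53+78+54+54+67 = 306 → 01 32.

0132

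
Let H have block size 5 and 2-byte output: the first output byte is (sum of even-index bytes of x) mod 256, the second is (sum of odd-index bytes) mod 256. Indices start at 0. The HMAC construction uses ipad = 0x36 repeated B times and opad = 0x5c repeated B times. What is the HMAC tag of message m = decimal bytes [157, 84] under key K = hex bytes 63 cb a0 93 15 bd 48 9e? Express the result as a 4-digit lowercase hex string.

5657

Key hex bytes 63 cb a0 93 15 bd 48 9e is 8 bytes > B = 5, so hash it first: H(key) = 60 b9, then zero-pad to 5 bytes: K' = 60 b9 00 00 00.
K' ⊕ ipad = 56 8f 36 36 36.  K' ⊕ opad = 3c e5 5c 5c 5c.
Inner input = (K'⊕ipad) ∥ m = 56 8f 36 36 36 ∥ 9d 54.
Inner hash: even-index sum = 278 mod 256 = 22; odd-index sum = 354 mod 256 = 98 → 16 62.
Outer input = (K'⊕opad) ∥ inner = 3c e5 5c 5c 5c ∥ 16 62.
Outer hash (tag): even-index sum = 342 mod 256 = 86; odd-index sum = 343 mod 256 = 87 → 56 57.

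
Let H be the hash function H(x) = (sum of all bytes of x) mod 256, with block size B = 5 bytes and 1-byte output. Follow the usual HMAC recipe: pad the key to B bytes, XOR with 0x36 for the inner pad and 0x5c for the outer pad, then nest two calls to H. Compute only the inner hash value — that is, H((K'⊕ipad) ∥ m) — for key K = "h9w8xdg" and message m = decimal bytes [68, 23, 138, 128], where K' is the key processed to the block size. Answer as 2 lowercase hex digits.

e2

Key "h9w8xdg" = 68 39 77 38 78 64 67 is 7 bytes > B = 5, so hash it first: H(key) = 93, then zero-pad to 5 bytes: K' = 93 00 00 00 00.
K' ⊕ ipad = a5 36 36 36 36.
Inner input = a5 36 36 36 36 ∥ 44 17 8a 80.
Inner hash: sum = 165+54+54+54+54+68+23+138+128 = 738; mod 256 = 226 → e2.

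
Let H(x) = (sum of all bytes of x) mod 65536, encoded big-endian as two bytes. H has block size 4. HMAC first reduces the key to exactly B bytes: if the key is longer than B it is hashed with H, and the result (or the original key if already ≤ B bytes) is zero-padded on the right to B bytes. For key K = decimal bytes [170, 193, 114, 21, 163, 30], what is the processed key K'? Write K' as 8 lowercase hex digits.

|K| = 6 > B = 4, so first hash the key.
H(K): sum = 170+193+114+21+163+30 = 691 → 02 b3.
Zero-pad H(K) = 02 b3 to 4 bytes: K' = 02 b3 00 00.

02b30000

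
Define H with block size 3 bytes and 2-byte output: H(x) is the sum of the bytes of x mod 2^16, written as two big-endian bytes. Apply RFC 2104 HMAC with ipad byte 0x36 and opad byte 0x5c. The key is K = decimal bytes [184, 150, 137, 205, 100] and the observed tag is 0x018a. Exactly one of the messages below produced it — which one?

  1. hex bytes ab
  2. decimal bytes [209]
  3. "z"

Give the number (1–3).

Key decimal bytes [184, 150, 137, 205, 100] = b8 96 89 cd 64 is 5 bytes > B = 3, so hash it first: H(key) = 03 08, then zero-pad to 3 bytes: K' = 03 08 00.
K' ⊕ ipad = 35 3e 36; K' ⊕ opad = 5f 54 5c.
m1: inner = H(35 3e 36 ab) = 01 54; tag = H(5f 54 5c 01 54) = 0164
m2: inner = H(35 3e 36 d1) = 01 7a; tag = H(5f 54 5c 01 7a) = 018a ← matches
m3: inner = H(35 3e 36 7a) = 01 23; tag = H(5f 54 5c 01 23) = 0133

2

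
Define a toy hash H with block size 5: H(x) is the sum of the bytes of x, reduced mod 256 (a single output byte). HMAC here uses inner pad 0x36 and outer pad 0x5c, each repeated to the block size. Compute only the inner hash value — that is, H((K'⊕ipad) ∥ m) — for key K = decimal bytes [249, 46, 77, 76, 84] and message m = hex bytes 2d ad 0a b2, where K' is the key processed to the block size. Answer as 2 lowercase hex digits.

d4

Key decimal bytes [249, 46, 77, 76, 84] = f9 2e 4d 4c 54 is exactly B = 5 bytes: K' = f9 2e 4d 4c 54.
K' ⊕ ipad = cf 18 7b 7a 62.
Inner input = cf 18 7b 7a 62 ∥ 2d ad 0a b2.
Inner hash: sum = 207+24+123+122+98+45+173+10+178 = 980; mod 256 = 212 → d4.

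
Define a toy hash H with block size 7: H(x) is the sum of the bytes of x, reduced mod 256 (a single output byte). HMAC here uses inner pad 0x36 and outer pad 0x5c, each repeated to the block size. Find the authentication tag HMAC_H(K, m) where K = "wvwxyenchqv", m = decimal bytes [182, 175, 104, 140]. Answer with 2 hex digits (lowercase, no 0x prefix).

37

Key "wvwxyenchqv" = 77 76 77 78 79 65 6e 63 68 71 76 is 11 bytes > B = 7, so hash it first: H(key) = da, then zero-pad to 7 bytes: K' = da 00 00 00 00 00 00.
K' ⊕ ipad = ec 36 36 36 36 36 36.  K' ⊕ opad = 86 5c 5c 5c 5c 5c 5c.
Inner input = (K'⊕ipad) ∥ m = ec 36 36 36 36 36 36 ∥ b6 af 68 8c.
Inner hash: sum = 236+54+54+54+54+54+54+182+175+104+140 = 1161; mod 256 = 137 → 89.
Outer input = (K'⊕opad) ∥ inner = 86 5c 5c 5c 5c 5c 5c ∥ 89.
Outer hash (tag): sum = 134+92+92+92+92+92+92+137 = 823; mod 256 = 55 → 37.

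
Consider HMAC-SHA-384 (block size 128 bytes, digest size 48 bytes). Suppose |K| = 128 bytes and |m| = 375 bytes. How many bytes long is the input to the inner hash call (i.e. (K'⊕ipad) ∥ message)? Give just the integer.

503

Key is 128 ≤ 128 bytes, zero-padded: |K'| = 128.
Inner input = (K'⊕ipad) ∥ m → 128 + 375 = 503 bytes.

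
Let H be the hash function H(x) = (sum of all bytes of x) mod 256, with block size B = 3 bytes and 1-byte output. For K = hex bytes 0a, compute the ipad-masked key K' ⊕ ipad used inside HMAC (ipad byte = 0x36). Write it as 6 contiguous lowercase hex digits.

Key hex bytes 0a is 1 byte ≤ B = 3; zero-pad to 3 bytes: K' = 0a 00 00.
XOR each byte with 0x36: 0a⊕36=3c, 00⊕36=36, 00⊕36=36.

3c3636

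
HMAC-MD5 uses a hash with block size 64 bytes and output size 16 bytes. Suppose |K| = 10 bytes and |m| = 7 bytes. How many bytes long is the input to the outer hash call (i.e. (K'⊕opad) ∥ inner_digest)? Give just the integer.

Key is 10 ≤ 64 bytes, zero-padded: |K'| = 64.
Outer input = (K'⊕opad) ∥ H(inner) → 64 + 16 = 80 bytes.

80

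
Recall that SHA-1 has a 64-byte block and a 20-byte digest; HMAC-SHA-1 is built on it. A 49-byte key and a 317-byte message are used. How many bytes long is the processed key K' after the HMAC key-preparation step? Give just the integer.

Key is 49 ≤ 64 bytes, zero-padded: |K'| = 64.

64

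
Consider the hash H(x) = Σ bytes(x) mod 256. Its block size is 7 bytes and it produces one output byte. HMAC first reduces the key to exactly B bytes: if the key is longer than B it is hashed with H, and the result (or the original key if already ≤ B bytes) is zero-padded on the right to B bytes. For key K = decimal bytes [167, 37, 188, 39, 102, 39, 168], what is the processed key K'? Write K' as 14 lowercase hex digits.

Key decimal bytes [167, 37, 188, 39, 102, 39, 168] = a7 25 bc 27 66 27 a8 is exactly B = 7 bytes: K' = a7 25 bc 27 66 27 a8.

a725bc276627a8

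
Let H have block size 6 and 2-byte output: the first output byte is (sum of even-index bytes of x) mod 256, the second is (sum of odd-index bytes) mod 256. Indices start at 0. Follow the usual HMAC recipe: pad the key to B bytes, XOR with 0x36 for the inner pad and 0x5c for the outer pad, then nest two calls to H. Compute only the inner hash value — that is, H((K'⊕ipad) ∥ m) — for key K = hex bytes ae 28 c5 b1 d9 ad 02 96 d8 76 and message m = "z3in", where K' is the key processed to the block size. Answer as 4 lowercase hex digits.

5fb1

Key hex bytes ae 28 c5 b1 d9 ad 02 96 d8 76 is 10 bytes > B = 6, so hash it first: H(key) = 26 92, then zero-pad to 6 bytes: K' = 26 92 00 00 00 00.
K' ⊕ ipad = 10 a4 36 36 36 36.
Inner input = 10 a4 36 36 36 36 ∥ 7a 33 69 6e.
Inner hash: even-index sum = 351 mod 256 = 95; odd-index sum = 433 mod 256 = 177 → 5f b1.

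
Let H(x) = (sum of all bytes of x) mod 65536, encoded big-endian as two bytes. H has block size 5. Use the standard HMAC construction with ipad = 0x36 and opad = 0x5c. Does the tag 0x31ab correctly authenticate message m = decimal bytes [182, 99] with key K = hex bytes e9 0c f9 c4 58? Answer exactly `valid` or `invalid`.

invalid

Key hex bytes e9 0c f9 c4 58 is exactly B = 5 bytes: K' = e9 0c f9 c4 58.
K' ⊕ ipad = df 3a cf f2 6e; K' ⊕ opad = b5 50 a5 98 04.
Inner hash: sum = 223+58+207+242+110+182+99 = 1121 → 04 61.
Outer hash (recomputed tag): sum = 181+80+165+152+4+4+97 = 683 → 02 ab.
Recomputed tag = 02ab; claimed = 31ab → mismatch.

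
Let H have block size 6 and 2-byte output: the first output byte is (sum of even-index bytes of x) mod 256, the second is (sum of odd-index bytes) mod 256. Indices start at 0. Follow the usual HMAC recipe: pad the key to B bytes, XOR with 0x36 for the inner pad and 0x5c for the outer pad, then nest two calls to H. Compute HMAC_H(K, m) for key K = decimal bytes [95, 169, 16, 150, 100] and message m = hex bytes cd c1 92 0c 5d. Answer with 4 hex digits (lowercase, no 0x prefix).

245d

Key decimal bytes [95, 169, 16, 150, 100] = 5f a9 10 96 64 is 5 bytes ≤ B = 6; zero-pad to 6 bytes: K' = 5f a9 10 96 64 00.
K' ⊕ ipad = 69 9f 26 a0 52 36.  K' ⊕ opad = 03 f5 4c ca 38 5c.
Inner input = (K'⊕ipad) ∥ m = 69 9f 26 a0 52 36 ∥ cd c1 92 0c 5d.
Inner hash: even-index sum = 669 mod 256 = 157; odd-index sum = 578 mod 256 = 66 → 9d 42.
Outer input = (K'⊕opad) ∥ inner = 03 f5 4c ca 38 5c ∥ 9d 42.
Outer hash (tag): even-index sum = 292 mod 256 = 36; odd-index sum = 605 mod 256 = 93 → 24 5d.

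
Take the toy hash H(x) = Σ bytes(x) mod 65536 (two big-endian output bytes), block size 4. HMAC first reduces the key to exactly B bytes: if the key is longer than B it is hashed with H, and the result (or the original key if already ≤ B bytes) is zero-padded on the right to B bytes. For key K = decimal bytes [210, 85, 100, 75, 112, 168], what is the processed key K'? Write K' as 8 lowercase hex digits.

|K| = 6 > B = 4, so first hash the key.
H(K): sum = 210+85+100+75+112+168 = 750 → 02 ee.
Zero-pad H(K) = 02 ee to 4 bytes: K' = 02 ee 00 00.

02ee0000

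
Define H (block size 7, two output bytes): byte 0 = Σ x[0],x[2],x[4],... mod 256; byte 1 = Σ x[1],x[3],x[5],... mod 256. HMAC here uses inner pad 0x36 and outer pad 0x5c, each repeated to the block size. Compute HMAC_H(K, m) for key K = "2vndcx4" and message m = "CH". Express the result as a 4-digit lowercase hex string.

Key "2vndcx4" = 32 76 6e 64 63 78 34 is exactly B = 7 bytes: K' = 32 76 6e 64 63 78 34.
K' ⊕ ipad = 04 40 58 52 55 4e 02.  K' ⊕ opad = 6e 2a 32 38 3f 24 68.
Inner input = (K'⊕ipad) ∥ m = 04 40 58 52 55 4e 02 ∥ 43 48.
Inner hash: even-index sum = 251 mod 256 = 251; odd-index sum = 291 mod 256 = 35 → fb 23.
Outer input = (K'⊕opad) ∥ inner = 6e 2a 32 38 3f 24 68 ∥ fb 23.
Outer hash (tag): even-index sum = 362 mod 256 = 106; odd-index sum = 385 mod 256 = 129 → 6a 81.

6a81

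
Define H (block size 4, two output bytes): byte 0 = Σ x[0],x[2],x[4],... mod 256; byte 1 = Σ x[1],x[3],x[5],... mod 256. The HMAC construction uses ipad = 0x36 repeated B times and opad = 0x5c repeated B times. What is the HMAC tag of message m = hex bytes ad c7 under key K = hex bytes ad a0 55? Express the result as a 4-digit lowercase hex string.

Key hex bytes ad a0 55 is 3 bytes ≤ B = 4; zero-pad to 4 bytes: K' = ad a0 55 00.
K' ⊕ ipad = 9b 96 63 36.  K' ⊕ opad = f1 fc 09 5c.
Inner input = (K'⊕ipad) ∥ m = 9b 96 63 36 ∥ ad c7.
Inner hash: even-index sum = 427 mod 256 = 171; odd-index sum = 403 mod 256 = 147 → ab 93.
Outer input = (K'⊕opad) ∥ inner = f1 fc 09 5c ∥ ab 93.
Outer hash (tag): even-index sum = 421 mod 256 = 165; odd-index sum = 491 mod 256 = 235 → a5 eb.

a5eb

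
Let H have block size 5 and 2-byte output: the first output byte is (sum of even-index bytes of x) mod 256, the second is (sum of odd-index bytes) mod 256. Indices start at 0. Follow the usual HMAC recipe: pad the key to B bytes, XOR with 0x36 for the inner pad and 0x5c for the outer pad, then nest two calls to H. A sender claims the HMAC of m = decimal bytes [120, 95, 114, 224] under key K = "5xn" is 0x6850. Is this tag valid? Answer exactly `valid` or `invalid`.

Key "5xn" = 35 78 6e is 3 bytes ≤ B = 5; zero-pad to 5 bytes: K' = 35 78 6e 00 00.
K' ⊕ ipad = 03 4e 58 36 36; K' ⊕ opad = 69 24 32 5c 5c.
Inner hash: even-index sum = 464 mod 256 = 208; odd-index sum = 366 mod 256 = 110 → d0 6e.
Outer hash (recomputed tag): even-index sum = 357 mod 256 = 101; odd-index sum = 336 mod 256 = 80 → 65 50.
Recomputed tag = 6550; claimed = 6850 → mismatch.

invalid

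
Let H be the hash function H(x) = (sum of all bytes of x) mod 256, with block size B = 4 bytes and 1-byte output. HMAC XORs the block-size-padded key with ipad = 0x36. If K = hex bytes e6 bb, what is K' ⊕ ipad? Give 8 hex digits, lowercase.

d08d3636

Key hex bytes e6 bb is 2 bytes ≤ B = 4; zero-pad to 4 bytes: K' = e6 bb 00 00.
XOR each byte with 0x36: e6⊕36=d0, bb⊕36=8d, 00⊕36=36, 00⊕36=36.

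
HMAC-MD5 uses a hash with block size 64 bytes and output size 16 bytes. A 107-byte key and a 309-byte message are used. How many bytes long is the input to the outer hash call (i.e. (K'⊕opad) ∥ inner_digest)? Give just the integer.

80

Key is 107 > 64 bytes, so it is hashed to 16 bytes then zero-padded to 64: |K'| = 64.
Outer input = (K'⊕opad) ∥ H(inner) → 64 + 16 = 80 bytes.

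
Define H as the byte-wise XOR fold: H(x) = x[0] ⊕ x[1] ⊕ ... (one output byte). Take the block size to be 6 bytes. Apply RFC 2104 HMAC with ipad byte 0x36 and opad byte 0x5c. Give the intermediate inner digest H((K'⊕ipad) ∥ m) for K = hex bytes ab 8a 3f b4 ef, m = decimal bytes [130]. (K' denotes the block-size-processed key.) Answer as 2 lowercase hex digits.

c7

Key hex bytes ab 8a 3f b4 ef is 5 bytes ≤ B = 6; zero-pad to 6 bytes: K' = ab 8a 3f b4 ef 00.
K' ⊕ ipad = 9d bc 09 82 d9 36.
Inner input = 9d bc 09 82 d9 36 ∥ 82.
Inner hash: XOR 9d⊕bc⊕09⊕82⊕d9⊕36⊕82 = c7.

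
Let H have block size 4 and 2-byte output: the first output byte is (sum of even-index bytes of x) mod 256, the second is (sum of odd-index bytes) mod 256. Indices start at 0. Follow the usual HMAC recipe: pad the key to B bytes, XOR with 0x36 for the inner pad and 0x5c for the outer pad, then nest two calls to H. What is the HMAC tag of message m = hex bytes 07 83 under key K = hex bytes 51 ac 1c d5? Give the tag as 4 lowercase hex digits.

Key hex bytes 51 ac 1c d5 is exactly B = 4 bytes: K' = 51 ac 1c d5.
K' ⊕ ipad = 67 9a 2a e3.  K' ⊕ opad = 0d f0 40 89.
Inner input = (K'⊕ipad) ∥ m = 67 9a 2a e3 ∥ 07 83.
Inner hash: even-index sum = 152 mod 256 = 152; odd-index sum = 512 mod 256 = 0 → 98 00.
Outer input = (K'⊕opad) ∥ inner = 0d f0 40 89 ∥ 98 00.
Outer hash (tag): even-index sum = 229 mod 256 = 229; odd-index sum = 377 mod 256 = 121 → e5 79.

e579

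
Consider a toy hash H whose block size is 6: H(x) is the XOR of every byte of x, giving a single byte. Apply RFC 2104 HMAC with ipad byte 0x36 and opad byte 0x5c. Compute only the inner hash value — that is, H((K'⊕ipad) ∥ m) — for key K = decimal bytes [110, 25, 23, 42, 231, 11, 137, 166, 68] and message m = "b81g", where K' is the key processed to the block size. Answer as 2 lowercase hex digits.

c1

Key decimal bytes [110, 25, 23, 42, 231, 11, 137, 166, 68] = 6e 19 17 2a e7 0b 89 a6 44 is 9 bytes > B = 6, so hash it first: H(key) = cd, then zero-pad to 6 bytes: K' = cd 00 00 00 00 00.
K' ⊕ ipad = fb 36 36 36 36 36.
Inner input = fb 36 36 36 36 36 ∥ 62 38 31 67.
Inner hash: XOR fb⊕36⊕36⊕36⊕36⊕36⊕62⊕38⊕31⊕67 = c1.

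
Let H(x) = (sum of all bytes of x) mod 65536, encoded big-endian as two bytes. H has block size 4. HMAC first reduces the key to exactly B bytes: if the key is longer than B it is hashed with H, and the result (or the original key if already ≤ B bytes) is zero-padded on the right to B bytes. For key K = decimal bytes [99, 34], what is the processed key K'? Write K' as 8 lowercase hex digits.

63220000

Key decimal bytes [99, 34] = 63 22 is 2 bytes ≤ B = 4; zero-pad to 4 bytes: K' = 63 22 00 00.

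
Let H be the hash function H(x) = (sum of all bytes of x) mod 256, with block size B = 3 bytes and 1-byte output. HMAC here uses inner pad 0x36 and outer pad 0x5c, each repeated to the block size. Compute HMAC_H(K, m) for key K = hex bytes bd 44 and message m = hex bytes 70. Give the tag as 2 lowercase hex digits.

f8

Key hex bytes bd 44 is 2 bytes ≤ B = 3; zero-pad to 3 bytes: K' = bd 44 00.
K' ⊕ ipad = 8b 72 36.  K' ⊕ opad = e1 18 5c.
Inner input = (K'⊕ipad) ∥ m = 8b 72 36 ∥ 70.
Inner hash: sum = 139+114+54+112 = 419; mod 256 = 163 → a3.
Outer input = (K'⊕opad) ∥ inner = e1 18 5c ∥ a3.
Outer hash (tag): sum = 225+24+92+163 = 504; mod 256 = 248 → f8.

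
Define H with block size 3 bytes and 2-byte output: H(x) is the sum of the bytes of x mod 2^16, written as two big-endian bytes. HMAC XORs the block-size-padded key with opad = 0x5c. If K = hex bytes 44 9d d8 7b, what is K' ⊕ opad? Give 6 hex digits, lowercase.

Key hex bytes 44 9d d8 7b is 4 bytes > B = 3, so hash it first: H(key) = 02 34, then zero-pad to 3 bytes: K' = 02 34 00.
XOR each byte with 0x5c: 02⊕5c=5e, 34⊕5c=68, 00⊕5c=5c.

5e685c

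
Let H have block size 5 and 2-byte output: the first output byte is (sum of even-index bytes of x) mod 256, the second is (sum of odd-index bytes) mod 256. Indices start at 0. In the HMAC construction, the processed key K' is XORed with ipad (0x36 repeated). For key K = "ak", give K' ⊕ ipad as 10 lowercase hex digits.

575d363636

Key "ak" = 61 6b is 2 bytes ≤ B = 5; zero-pad to 5 bytes: K' = 61 6b 00 00 00.
XOR each byte with 0x36: 61⊕36=57, 6b⊕36=5d, 00⊕36=36, 00⊕36=36, 00⊕36=36.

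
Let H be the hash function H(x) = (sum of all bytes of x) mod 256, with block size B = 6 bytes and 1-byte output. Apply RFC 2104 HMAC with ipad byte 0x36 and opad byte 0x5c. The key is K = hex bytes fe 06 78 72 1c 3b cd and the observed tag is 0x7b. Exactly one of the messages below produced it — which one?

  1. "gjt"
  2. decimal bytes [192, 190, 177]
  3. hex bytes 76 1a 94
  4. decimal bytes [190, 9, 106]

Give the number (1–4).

2

Key hex bytes fe 06 78 72 1c 3b cd is 7 bytes > B = 6, so hash it first: H(key) = 12, then zero-pad to 6 bytes: K' = 12 00 00 00 00 00.
K' ⊕ ipad = 24 36 36 36 36 36; K' ⊕ opad = 4e 5c 5c 5c 5c 5c.
m1: inner = H(24 36 36 36 36 36 67 6a 74) = 77; tag = H(4e 5c 5c 5c 5c 5c 77) = 91
m2: inner = H(24 36 36 36 36 36 c0 be b1) = 61; tag = H(4e 5c 5c 5c 5c 5c 61) = 7b ← matches
m3: inner = H(24 36 36 36 36 36 76 1a 94) = 56; tag = H(4e 5c 5c 5c 5c 5c 56) = 70
m4: inner = H(24 36 36 36 36 36 be 09 6a) = 63; tag = H(4e 5c 5c 5c 5c 5c 63) = 7d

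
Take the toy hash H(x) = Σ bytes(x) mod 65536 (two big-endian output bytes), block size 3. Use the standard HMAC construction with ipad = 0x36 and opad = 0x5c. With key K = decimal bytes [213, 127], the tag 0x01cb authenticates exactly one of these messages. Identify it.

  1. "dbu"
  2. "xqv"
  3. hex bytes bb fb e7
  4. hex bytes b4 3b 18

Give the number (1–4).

2

Key decimal bytes [213, 127] = d5 7f is 2 bytes ≤ B = 3; zero-pad to 3 bytes: K' = d5 7f 00.
K' ⊕ ipad = e3 49 36; K' ⊕ opad = 89 23 5c.
m1: inner = H(e3 49 36 64 62 75) = 02 9d; tag = H(89 23 5c 02 9d) = 01a7
m2: inner = H(e3 49 36 78 71 76) = 02 c1; tag = H(89 23 5c 02 c1) = 01cb ← matches
m3: inner = H(e3 49 36 bb fb e7) = 03 ff; tag = H(89 23 5c 03 ff) = 020a
m4: inner = H(e3 49 36 b4 3b 18) = 02 69; tag = H(89 23 5c 02 69) = 0173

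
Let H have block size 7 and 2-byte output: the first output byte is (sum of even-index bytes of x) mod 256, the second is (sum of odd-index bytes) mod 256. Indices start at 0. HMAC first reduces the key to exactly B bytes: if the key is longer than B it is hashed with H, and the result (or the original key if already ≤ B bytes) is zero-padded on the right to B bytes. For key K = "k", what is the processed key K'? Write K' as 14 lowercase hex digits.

6b000000000000

Key "k" = 6b is 1 byte ≤ B = 7; zero-pad to 7 bytes: K' = 6b 00 00 00 00 00 00.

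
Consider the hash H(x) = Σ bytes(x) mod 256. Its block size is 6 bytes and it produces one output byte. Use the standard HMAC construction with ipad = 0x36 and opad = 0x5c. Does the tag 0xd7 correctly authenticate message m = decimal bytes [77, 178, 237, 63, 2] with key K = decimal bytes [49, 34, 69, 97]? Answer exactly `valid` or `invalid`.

invalid

Key decimal bytes [49, 34, 69, 97] = 31 22 45 61 is 4 bytes ≤ B = 6; zero-pad to 6 bytes: K' = 31 22 45 61 00 00.
K' ⊕ ipad = 07 14 73 57 36 36; K' ⊕ opad = 6d 7e 19 3d 5c 5c.
Inner hash: sum = 7+20+115+87+54+54+77+178+237+63+2 = 894; mod 256 = 126 → 7e.
Outer hash (recomputed tag): sum = 109+126+25+61+92+92+126 = 631; mod 256 = 119 → 77.
Recomputed tag = 77; claimed = d7 → mismatch.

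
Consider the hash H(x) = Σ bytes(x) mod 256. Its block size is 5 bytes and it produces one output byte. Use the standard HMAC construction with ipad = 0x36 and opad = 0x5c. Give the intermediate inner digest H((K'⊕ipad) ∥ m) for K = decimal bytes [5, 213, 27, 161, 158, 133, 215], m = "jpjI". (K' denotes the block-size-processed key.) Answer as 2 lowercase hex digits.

0b

Key decimal bytes [5, 213, 27, 161, 158, 133, 215] = 05 d5 1b a1 9e 85 d7 is 7 bytes > B = 5, so hash it first: H(key) = 90, then zero-pad to 5 bytes: K' = 90 00 00 00 00.
K' ⊕ ipad = a6 36 36 36 36.
Inner input = a6 36 36 36 36 ∥ 6a 70 6a 49.
Inner hash: sum = 166+54+54+54+54+106+112+106+73 = 779; mod 256 = 11 → 0b.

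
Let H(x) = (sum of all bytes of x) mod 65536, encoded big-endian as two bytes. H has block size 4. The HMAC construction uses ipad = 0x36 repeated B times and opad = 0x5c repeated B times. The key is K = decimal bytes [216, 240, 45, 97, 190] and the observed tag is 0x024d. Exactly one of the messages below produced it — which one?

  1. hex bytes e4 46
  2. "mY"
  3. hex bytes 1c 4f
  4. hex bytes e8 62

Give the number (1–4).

Key decimal bytes [216, 240, 45, 97, 190] = d8 f0 2d 61 be is 5 bytes > B = 4, so hash it first: H(key) = 03 14, then zero-pad to 4 bytes: K' = 03 14 00 00.
K' ⊕ ipad = 35 22 36 36; K' ⊕ opad = 5f 48 5c 5c.
m1: inner = H(35 22 36 36 e4 46) = 01 ed; tag = H(5f 48 5c 5c 01 ed) = 024d ← matches
m2: inner = H(35 22 36 36 6d 59) = 01 89; tag = H(5f 48 5c 5c 01 89) = 01e9
m3: inner = H(35 22 36 36 1c 4f) = 01 2e; tag = H(5f 48 5c 5c 01 2e) = 018e
m4: inner = H(35 22 36 36 e8 62) = 02 0d; tag = H(5f 48 5c 5c 02 0d) = 016e

1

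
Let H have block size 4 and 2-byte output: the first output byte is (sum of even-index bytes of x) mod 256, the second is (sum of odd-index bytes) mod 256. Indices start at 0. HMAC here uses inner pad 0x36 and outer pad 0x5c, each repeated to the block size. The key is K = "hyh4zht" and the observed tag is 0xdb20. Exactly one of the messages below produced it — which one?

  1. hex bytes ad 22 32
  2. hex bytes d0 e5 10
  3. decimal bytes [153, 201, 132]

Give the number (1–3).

Key "hyh4zht" = 68 79 68 34 7a 68 74 is 7 bytes > B = 4, so hash it first: H(key) = be 15, then zero-pad to 4 bytes: K' = be 15 00 00.
K' ⊕ ipad = 88 23 36 36; K' ⊕ opad = e2 49 5c 5c.
m1: inner = H(88 23 36 36 ad 22 32) = 9d 7b; tag = H(e2 49 5c 5c 9d 7b) = db20 ← matches
m2: inner = H(88 23 36 36 d0 e5 10) = 9e 3e; tag = H(e2 49 5c 5c 9e 3e) = dce3
m3: inner = H(88 23 36 36 99 c9 84) = db 22; tag = H(e2 49 5c 5c db 22) = 19c7

1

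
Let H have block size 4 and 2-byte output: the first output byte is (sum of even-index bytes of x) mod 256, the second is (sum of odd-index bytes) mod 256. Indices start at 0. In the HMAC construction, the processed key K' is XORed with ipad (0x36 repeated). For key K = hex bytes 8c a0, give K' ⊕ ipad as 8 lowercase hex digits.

Key hex bytes 8c a0 is 2 bytes ≤ B = 4; zero-pad to 4 bytes: K' = 8c a0 00 00.
XOR each byte with 0x36: 8c⊕36=ba, a0⊕36=96, 00⊕36=36, 00⊕36=36.

ba963636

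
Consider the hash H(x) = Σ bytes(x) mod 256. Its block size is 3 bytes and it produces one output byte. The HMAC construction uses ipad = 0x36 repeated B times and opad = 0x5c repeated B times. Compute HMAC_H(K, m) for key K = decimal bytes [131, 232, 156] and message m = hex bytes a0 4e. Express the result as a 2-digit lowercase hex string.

7e

Key decimal bytes [131, 232, 156] = 83 e8 9c is exactly B = 3 bytes: K' = 83 e8 9c.
K' ⊕ ipad = b5 de aa.  K' ⊕ opad = df b4 c0.
Inner input = (K'⊕ipad) ∥ m = b5 de aa ∥ a0 4e.
Inner hash: sum = 181+222+170+160+78 = 811; mod 256 = 43 → 2b.
Outer input = (K'⊕opad) ∥ inner = df b4 c0 ∥ 2b.
Outer hash (tag): sum = 223+180+192+43 = 638; mod 256 = 126 → 7e.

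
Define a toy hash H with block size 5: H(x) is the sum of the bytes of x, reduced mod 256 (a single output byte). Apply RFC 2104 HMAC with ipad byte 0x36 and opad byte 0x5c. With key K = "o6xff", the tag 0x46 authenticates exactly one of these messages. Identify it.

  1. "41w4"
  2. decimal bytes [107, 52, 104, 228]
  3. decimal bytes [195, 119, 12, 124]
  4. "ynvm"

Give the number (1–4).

Key "o6xff" = 6f 36 78 66 66 is exactly B = 5 bytes: K' = 6f 36 78 66 66.
K' ⊕ ipad = 59 00 4e 50 50; K' ⊕ opad = 33 6a 24 3a 3a.
m1: inner = H(59 00 4e 50 50 34 31 77 34) = 57; tag = H(33 6a 24 3a 3a 57) = 8c
m2: inner = H(59 00 4e 50 50 6b 34 68 e4) = 32; tag = H(33 6a 24 3a 3a 32) = 67
m3: inner = H(59 00 4e 50 50 c3 77 0c 7c) = 09; tag = H(33 6a 24 3a 3a 09) = 3e
m4: inner = H(59 00 4e 50 50 79 6e 76 6d) = 11; tag = H(33 6a 24 3a 3a 11) = 46 ← matches

4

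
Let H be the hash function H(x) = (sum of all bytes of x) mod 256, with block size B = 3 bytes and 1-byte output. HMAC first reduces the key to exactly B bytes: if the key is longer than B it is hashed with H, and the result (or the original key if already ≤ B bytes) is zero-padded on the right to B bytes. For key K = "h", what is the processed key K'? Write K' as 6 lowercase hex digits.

680000

Key "h" = 68 is 1 byte ≤ B = 3; zero-pad to 3 bytes: K' = 68 00 00.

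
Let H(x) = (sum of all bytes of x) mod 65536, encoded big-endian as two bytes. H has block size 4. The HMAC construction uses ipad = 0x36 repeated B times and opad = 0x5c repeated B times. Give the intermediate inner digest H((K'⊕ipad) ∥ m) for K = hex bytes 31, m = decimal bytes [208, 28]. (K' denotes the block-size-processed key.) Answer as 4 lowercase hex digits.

Key hex bytes 31 is 1 byte ≤ B = 4; zero-pad to 4 bytes: K' = 31 00 00 00.
K' ⊕ ipad = 07 36 36 36.
Inner input = 07 36 36 36 ∥ d0 1c.
Inner hash: sum = 7+54+54+54+208+28 = 405 → 01 95.

0195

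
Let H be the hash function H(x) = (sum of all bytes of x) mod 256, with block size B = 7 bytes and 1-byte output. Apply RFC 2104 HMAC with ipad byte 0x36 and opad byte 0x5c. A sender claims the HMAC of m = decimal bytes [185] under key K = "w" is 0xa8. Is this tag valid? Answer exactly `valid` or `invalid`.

Key "w" = 77 is 1 byte ≤ B = 7; zero-pad to 7 bytes: K' = 77 00 00 00 00 00 00.
K' ⊕ ipad = 41 36 36 36 36 36 36; K' ⊕ opad = 2b 5c 5c 5c 5c 5c 5c.
Inner hash: sum = 65+54+54+54+54+54+54+185 = 574; mod 256 = 62 → 3e.
Outer hash (recomputed tag): sum = 43+92+92+92+92+92+92+62 = 657; mod 256 = 145 → 91.
Recomputed tag = 91; claimed = a8 → mismatch.

invalid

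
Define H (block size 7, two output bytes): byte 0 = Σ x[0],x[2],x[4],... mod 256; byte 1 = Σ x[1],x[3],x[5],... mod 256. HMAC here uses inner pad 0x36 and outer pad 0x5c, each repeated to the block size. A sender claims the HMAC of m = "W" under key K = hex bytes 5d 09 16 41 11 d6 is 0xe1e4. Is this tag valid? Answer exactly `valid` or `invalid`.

Key hex bytes 5d 09 16 41 11 d6 is 6 bytes ≤ B = 7; zero-pad to 7 bytes: K' = 5d 09 16 41 11 d6 00.
K' ⊕ ipad = 6b 3f 20 77 27 e0 36; K' ⊕ opad = 01 55 4a 1d 4d 8a 5c.
Inner hash: even-index sum = 232 mod 256 = 232; odd-index sum = 493 mod 256 = 237 → e8 ed.
Outer hash (recomputed tag): even-index sum = 481 mod 256 = 225; odd-index sum = 484 mod 256 = 228 → e1 e4.
Recomputed tag = e1e4; claimed = e1e4 → match.

valid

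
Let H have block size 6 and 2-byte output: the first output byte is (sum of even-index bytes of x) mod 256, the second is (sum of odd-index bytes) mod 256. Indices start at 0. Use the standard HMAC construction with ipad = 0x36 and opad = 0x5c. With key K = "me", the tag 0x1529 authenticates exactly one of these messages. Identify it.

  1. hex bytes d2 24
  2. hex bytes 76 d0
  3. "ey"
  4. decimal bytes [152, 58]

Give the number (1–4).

Key "me" = 6d 65 is 2 bytes ≤ B = 6; zero-pad to 6 bytes: K' = 6d 65 00 00 00 00.
K' ⊕ ipad = 5b 53 36 36 36 36; K' ⊕ opad = 31 39 5c 5c 5c 5c.
m1: inner = H(5b 53 36 36 36 36 d2 24) = 99 e3; tag = H(31 39 5c 5c 5c 5c 99 e3) = 82d4
m2: inner = H(5b 53 36 36 36 36 76 d0) = 3d 8f; tag = H(31 39 5c 5c 5c 5c 3d 8f) = 2680
m3: inner = H(5b 53 36 36 36 36 65 79) = 2c 38; tag = H(31 39 5c 5c 5c 5c 2c 38) = 1529 ← matches
m4: inner = H(5b 53 36 36 36 36 98 3a) = 5f f9; tag = H(31 39 5c 5c 5c 5c 5f f9) = 48ea

3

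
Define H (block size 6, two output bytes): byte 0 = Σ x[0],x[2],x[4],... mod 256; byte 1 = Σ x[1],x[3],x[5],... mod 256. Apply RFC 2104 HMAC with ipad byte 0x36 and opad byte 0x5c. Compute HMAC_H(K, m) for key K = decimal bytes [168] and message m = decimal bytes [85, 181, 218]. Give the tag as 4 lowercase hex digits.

e56b

Key decimal bytes [168] = a8 is 1 byte ≤ B = 6; zero-pad to 6 bytes: K' = a8 00 00 00 00 00.
K' ⊕ ipad = 9e 36 36 36 36 36.  K' ⊕ opad = f4 5c 5c 5c 5c 5c.
Inner input = (K'⊕ipad) ∥ m = 9e 36 36 36 36 36 ∥ 55 b5 da.
Inner hash: even-index sum = 569 mod 256 = 57; odd-index sum = 343 mod 256 = 87 → 39 57.
Outer input = (K'⊕opad) ∥ inner = f4 5c 5c 5c 5c 5c ∥ 39 57.
Outer hash (tag): even-index sum = 485 mod 256 = 229; odd-index sum = 363 mod 256 = 107 → e5 6b.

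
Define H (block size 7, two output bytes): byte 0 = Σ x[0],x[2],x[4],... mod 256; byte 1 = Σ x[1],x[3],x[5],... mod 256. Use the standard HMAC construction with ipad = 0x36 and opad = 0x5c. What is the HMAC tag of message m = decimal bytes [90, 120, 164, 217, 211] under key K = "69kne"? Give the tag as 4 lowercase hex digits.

a42a

Key "69kne" = 36 39 6b 6e 65 is 5 bytes ≤ B = 7; zero-pad to 7 bytes: K' = 36 39 6b 6e 65 00 00.
K' ⊕ ipad = 00 0f 5d 58 53 36 36.  K' ⊕ opad = 6a 65 37 32 39 5c 5c.
Inner input = (K'⊕ipad) ∥ m = 00 0f 5d 58 53 36 36 ∥ 5a 78 a4 d9 d3.
Inner hash: even-index sum = 567 mod 256 = 55; odd-index sum = 622 mod 256 = 110 → 37 6e.
Outer input = (K'⊕opad) ∥ inner = 6a 65 37 32 39 5c 5c ∥ 37 6e.
Outer hash (tag): even-index sum = 420 mod 256 = 164; odd-index sum = 298 mod 256 = 42 → a4 2a.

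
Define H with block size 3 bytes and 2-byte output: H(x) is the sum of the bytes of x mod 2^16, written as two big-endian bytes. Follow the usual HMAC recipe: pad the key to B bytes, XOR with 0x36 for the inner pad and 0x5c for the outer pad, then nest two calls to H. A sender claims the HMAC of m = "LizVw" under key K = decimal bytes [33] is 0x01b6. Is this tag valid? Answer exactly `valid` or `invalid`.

valid

Key decimal bytes [33] = 21 is 1 byte ≤ B = 3; zero-pad to 3 bytes: K' = 21 00 00.
K' ⊕ ipad = 17 36 36; K' ⊕ opad = 7d 5c 5c.
Inner hash: sum = 23+54+54+76+105+122+86+119 = 639 → 02 7f.
Outer hash (recomputed tag): sum = 125+92+92+2+127 = 438 → 01 b6.
Recomputed tag = 01b6; claimed = 01b6 → match.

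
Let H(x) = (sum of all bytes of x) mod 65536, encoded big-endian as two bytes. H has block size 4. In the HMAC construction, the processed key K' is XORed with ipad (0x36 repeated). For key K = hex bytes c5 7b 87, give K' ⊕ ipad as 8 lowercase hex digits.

Key hex bytes c5 7b 87 is 3 bytes ≤ B = 4; zero-pad to 4 bytes: K' = c5 7b 87 00.
XOR each byte with 0x36: c5⊕36=f3, 7b⊕36=4d, 87⊕36=b1, 00⊕36=36.

f34db136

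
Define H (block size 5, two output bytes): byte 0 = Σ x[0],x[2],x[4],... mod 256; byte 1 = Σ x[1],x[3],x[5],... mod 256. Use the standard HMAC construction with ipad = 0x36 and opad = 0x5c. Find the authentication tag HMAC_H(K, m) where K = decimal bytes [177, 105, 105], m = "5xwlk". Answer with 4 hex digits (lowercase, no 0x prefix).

2a91

Key decimal bytes [177, 105, 105] = b1 69 69 is 3 bytes ≤ B = 5; zero-pad to 5 bytes: K' = b1 69 69 00 00.
K' ⊕ ipad = 87 5f 5f 36 36.  K' ⊕ opad = ed 35 35 5c 5c.
Inner input = (K'⊕ipad) ∥ m = 87 5f 5f 36 36 ∥ 35 78 77 6c 6b.
Inner hash: even-index sum = 512 mod 256 = 0; odd-index sum = 428 mod 256 = 172 → 00 ac.
Outer input = (K'⊕opad) ∥ inner = ed 35 35 5c 5c ∥ 00 ac.
Outer hash (tag): even-index sum = 554 mod 256 = 42; odd-index sum = 145 mod 256 = 145 → 2a 91.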